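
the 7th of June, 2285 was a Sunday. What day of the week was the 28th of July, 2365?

From June 7, 2285 to June 7, 2365: 80 years, of which 19 contain a Feb 29 — 61×365 + 19×366 = 29219 days.
(2300 is not a leap year (divisible by 100 but not 400).)
June 2365: 30 − 7 = 23 days remain.
July 1–28, 2365: 28 days.
Residual: 51 days.
Total: 29270 days.
29270 mod 7 = 3, so 3 days after Sunday is Wednesday.

Wednesday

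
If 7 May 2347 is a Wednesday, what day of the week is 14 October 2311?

Saturday

Count forward from the earlier date (October 14, 2311) to the later (May 7, 2347):
Day-of-year of October 14, 2311: 287.
Day-of-year of May 7, 2347: 127.
2311 has 365 days, so 365 − 287 = 78 days remain in 2311.
Full years 2312–2346: 26 common + 9 leap = 26×365 + 9×366 = 12784 days.
Total: 78 + 12784 + 127 = 12989 days.
12989 mod 7 = 4, so 4 days before Wednesday is Saturday.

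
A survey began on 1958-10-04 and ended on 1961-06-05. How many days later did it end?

Day-of-year of October 4, 1958: 277.
Day-of-year of June 5, 1961: 156.
1958 has 365 days, so 365 − 277 = 88 days remain in 1958.
Full years: 1959: 365; 1960: 366. Sum = 731.
Total: 88 + 731 + 156 = 975 days.

975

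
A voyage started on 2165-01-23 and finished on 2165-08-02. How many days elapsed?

January 2165: 31 − 23 = 8 days remain.
Then February 2165 (28), March (31), April (30), May (31), June (30), July (31): 28 + 31 + 30 + 31 + 30 + 31 = 181 days.
August 1–2, 2165: 2 days.
Total: 8 + 181 + 2 = 191 days.

191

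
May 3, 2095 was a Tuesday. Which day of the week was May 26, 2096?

Saturday

May 2095: 31 − 3 = 28 days remain.
Then 11 full months totalling 335 days.
May 1–26, 2096: 26 days.
Total: 28 + 335 + 26 = 389 days.
389 mod 7 = 4, so 4 days after Tuesday is Saturday.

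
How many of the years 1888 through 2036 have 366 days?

37

Years divisible by 4: 1888, 1892, …, 2036 — 38 in all.
Of these, 1900 is divisible by 100 but not 400, so not leap.
2000 is divisible by 400, so still leap.
Leap years: 38 − 1 = 37.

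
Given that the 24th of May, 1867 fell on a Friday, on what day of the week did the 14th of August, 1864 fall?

Sunday

Count forward from the earlier date (August 14, 1864) to the later (May 24, 1867):
Day-of-year of August 14, 1864: 227.
Day-of-year of May 24, 1867: 144.
1864 has 366 days, so 366 − 227 = 139 days remain in 1864.
Full years: 1865: 365; 1866: 365. Sum = 730.
Total: 139 + 730 + 144 = 1013 days.
1013 mod 7 = 5, so 5 days before Friday is Sunday.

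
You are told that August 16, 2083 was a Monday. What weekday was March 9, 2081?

Sunday

Count forward from the earlier date (March 9, 2081) to the later (August 16, 2083):
March 9, 2081 → March 9, 2082: 365 days.
March 9, 2082 → March 9, 2083: 365 days.
March 2083: 31 − 9 = 22 days remain.
Then April (30), May (31), June (30), July (31): 30 + 31 + 30 + 31 = 122 days.
August 1–16, 2083: 16 days.
Residual: 160 days.
Total: 890 days.
890 mod 7 = 1, so 1 day before Monday is Sunday.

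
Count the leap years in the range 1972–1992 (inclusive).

Years divisible by 4 in [1972, 1992]: 1972, 1976, 1980, 1984, 1988, 1992.
No century exceptions apply. Count: 6.

6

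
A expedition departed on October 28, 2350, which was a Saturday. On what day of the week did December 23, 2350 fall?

Saturday

October 2350: 31 − 28 = 3 days remain.
Then November (30): 30 days.
December 1–23, 2350: 23 days.
Total: 3 + 30 + 23 = 56 days.
56 is a multiple of 7, so December 23, 2350 falls on the same weekday: Saturday.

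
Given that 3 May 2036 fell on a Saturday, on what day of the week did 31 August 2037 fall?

May 3, 2036 → May 3, 2037: 365 days.
May 2037: 31 − 3 = 28 days remain.
Then June (30), July (31): 30 + 31 = 61 days.
August 1–31, 2037: 31 days.
Residual: 120 days.
Total: 485 days.
485 mod 7 = 2, so 2 days after Saturday is Monday.

Monday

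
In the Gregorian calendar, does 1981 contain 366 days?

No

1981 is not a leap year.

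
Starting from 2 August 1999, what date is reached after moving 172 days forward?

21 January 2000

Count 172 days after August 2, 1999:
August 1999: 31 − 2 = 29 days remain.
Then September (30), October (31), November (30), December (31): 30 + 31 + 30 + 31 = 122 days.
January 1–21, 2000: 21 days.
Total: 29 + 122 + 21 = 172 days.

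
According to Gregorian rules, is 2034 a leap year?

2034 is not a leap year.

No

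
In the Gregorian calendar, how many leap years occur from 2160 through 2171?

3

Years divisible by 4 in [2160, 2171]: 2160, 2164, 2168.
No century exceptions apply. Count: 3.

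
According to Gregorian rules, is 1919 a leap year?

No

1919 is not a leap year.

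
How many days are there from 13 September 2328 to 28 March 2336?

2753

From September 13, 2328 to September 13, 2335: 7 years, of which 1 contains a Feb 29 — 6×365 + 1×366 = 2556 days.
September 2335: 30 − 13 = 17 days remain.
Then October (31), November (30), December (31), January (31), February 2336 (29): 31 + 30 + 31 + 31 + 29 = 152 days.
March 1–28, 2336: 28 days.
Residual: 197 days.
Total: 2753 days.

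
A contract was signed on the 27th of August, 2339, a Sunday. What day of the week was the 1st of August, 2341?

Friday

Day-of-year of August 27, 2339: 239.
Day-of-year of August 1, 2341: 213.
2339 has 365 days, so 365 − 239 = 126 days remain in 2339.
Full years: 2340: 366. Sum = 366.
Total: 126 + 366 + 213 = 705 days.
705 mod 7 = 5, so 5 days after Sunday is Friday.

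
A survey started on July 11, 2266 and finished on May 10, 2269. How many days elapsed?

1034

July 11, 2266 → July 11, 2267: 365 days.
July 11, 2267 → July 11, 2268: 366 days (2268 is a leap year).
July 2268: 31 − 11 = 20 days remain.
Then 9 full months totalling 273 days.
May 1–10, 2269: 10 days.
Residual: 303 days.
Total: 1034 days.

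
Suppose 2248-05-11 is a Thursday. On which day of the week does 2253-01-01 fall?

May 11, 2248 → May 11, 2249: 365 days.
May 11, 2249 → May 11, 2250: 365 days.
May 11, 2250 → May 11, 2251: 365 days.
May 11, 2251 → May 11, 2252: 366 days (2252 is a leap year).
May 2252: 31 − 11 = 20 days remain.
Then June (30), July (31), August (31), September (30), October (31), November (30), December (31): 30 + 31 + 31 + 30 + 31 + 30 + 31 = 214 days.
January 1, 2253: 1 day.
Residual: 235 days.
Total: 1696 days.
1696 mod 7 = 2, so 2 days after Thursday is Saturday.

Saturday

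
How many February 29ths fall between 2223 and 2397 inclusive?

Years divisible by 4: 2224, 2228, …, 2396 — 44 in all.
Of these, 2300 is divisible by 100 but not 400, so not leap.
Leap years: 44 − 1 = 43.

43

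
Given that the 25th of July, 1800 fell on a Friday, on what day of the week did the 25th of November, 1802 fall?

Thursday

July 25, 1800 → July 25, 1801: 365 days.
July 25, 1801 → July 25, 1802: 365 days.
July 1802: 31 − 25 = 6 days remain.
Then August (31), September (30), October (31): 31 + 30 + 31 = 92 days.
November 1–25, 1802: 25 days.
Residual: 123 days.
Total: 853 days.
853 mod 7 = 6, so 6 days after Friday is Thursday.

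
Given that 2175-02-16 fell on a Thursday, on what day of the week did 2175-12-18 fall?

February 2175: 28 − 16 = 12 days remain (2175 is not a leap year, so February has 28 days).
Then 9 full months totalling 275 days.
December 1–18, 2175: 18 days.
Total: 12 + 275 + 18 = 305 days.
305 mod 7 = 4, so 4 days after Thursday is Monday.

Monday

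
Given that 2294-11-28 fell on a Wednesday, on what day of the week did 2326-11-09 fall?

From November 28, 2294 to November 28, 2325: 31 years, of which 7 contain a Feb 29 — 24×365 + 7×366 = 11322 days.
(2300 is not a leap year (divisible by 100 but not 400).)
November 2325: 30 − 28 = 2 days remain.
Then 11 full months totalling 335 days.
November 1–9, 2326: 9 days.
Residual: 346 days.
Total: 11668 days.
11668 mod 7 = 6, so 6 days after Wednesday is Tuesday.

Tuesday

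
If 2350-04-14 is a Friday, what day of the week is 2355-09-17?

Day-of-year of April 14, 2350: 104.
Day-of-year of September 17, 2355: 260.
2350 has 365 days, so 365 − 104 = 261 days remain in 2350.
Full years: 2351: 365; 2352: 366; 2353: 365; 2354: 365. Sum = 1461.
Total: 261 + 1461 + 260 = 1982 days.
1982 mod 7 = 1, so 1 day after Friday is Saturday.

Saturday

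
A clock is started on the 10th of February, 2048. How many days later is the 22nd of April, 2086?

Day-of-year of February 10, 2048: 41.
Day-of-year of April 22, 2086: 112.
2048 has 366 days, so 366 − 41 = 325 days remain in 2048.
Full years 2049–2085: 28 common + 9 leap = 28×365 + 9×366 = 13514 days.
Total: 325 + 13514 + 112 = 13951 days.

13951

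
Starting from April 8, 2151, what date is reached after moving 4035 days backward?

March 21, 2140

Count 4035 days before April 8, 2151:
Day-of-year of March 21, 2140: 81.
Day-of-year of April 8, 2151: 98.
2140 has 366 days, so 366 − 81 = 285 days remain in 2140.
Full years 2141–2150: 8 common + 2 leap = 8×365 + 2×366 = 3652 days.
Total: 285 + 3652 + 98 = 4035 days.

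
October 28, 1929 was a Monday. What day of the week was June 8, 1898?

Count forward from the earlier date (June 8, 1898) to the later (October 28, 1929):
Day-of-year of June 8, 1898: 159.
Day-of-year of October 28, 1929: 301.
1898 has 365 days, so 365 − 159 = 206 days remain in 1898.
Full years 1899–1928: 23 common + 7 leap = 23×365 + 7×366 = 10957 days.
Total: 206 + 10957 + 301 = 11464 days.
11464 mod 7 = 5, so 5 days before Monday is Wednesday.

Wednesday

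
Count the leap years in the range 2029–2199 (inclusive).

41

Years divisible by 4: 2032, 2036, …, 2196 — 42 in all.
Of these, 2100 is divisible by 100 but not 400, so not leap.
Leap years: 42 − 1 = 41.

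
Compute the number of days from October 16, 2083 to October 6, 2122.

From October 16, 2083 to October 16, 2121: 38 years, of which 9 contain a Feb 29 — 29×365 + 9×366 = 13879 days.
(2100 is not a leap year (divisible by 100 but not 400).)
October 2121: 31 − 16 = 15 days remain.
Then 11 full months totalling 334 days.
October 1–6, 2122: 6 days.
Residual: 355 days.
Total: 14234 days.

14234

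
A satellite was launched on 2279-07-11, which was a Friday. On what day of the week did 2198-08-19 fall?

Sunday

Count forward from the earlier date (August 19, 2198) to the later (July 11, 2279):
Day-of-year of August 19, 2198: 231.
Day-of-year of July 11, 2279: 192.
2198 has 365 days, so 365 − 231 = 134 days remain in 2198.
Full years 2199–2278: 61 common + 19 leap = 61×365 + 19×366 = 29219 days.
Total: 134 + 29219 + 192 = 29545 days.
29545 mod 7 = 5, so 5 days before Friday is Sunday.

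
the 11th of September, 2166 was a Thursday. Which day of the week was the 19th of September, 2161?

Saturday

Count forward from the earlier date (September 19, 2161) to the later (September 11, 2166):
September 19, 2161 → September 19, 2162: 365 days.
September 19, 2162 → September 19, 2163: 365 days.
September 19, 2163 → September 19, 2164: 366 days (2164 is a leap year).
September 19, 2164 → September 19, 2165: 365 days.
September 2165: 30 − 19 = 11 days remain.
Then 11 full months totalling 335 days.
September 1–11, 2166: 11 days.
Residual: 357 days.
Total: 1818 days.
1818 mod 7 = 5, so 5 days before Thursday is Saturday.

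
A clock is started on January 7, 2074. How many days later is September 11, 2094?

7552

Day-of-year of January 7, 2074: 7.
Day-of-year of September 11, 2094: 254.
2074 has 365 days, so 365 − 7 = 358 days remain in 2074.
Full years 2075–2093: 14 common + 5 leap = 14×365 + 5×366 = 6940 days.
Total: 358 + 6940 + 254 = 7552 days.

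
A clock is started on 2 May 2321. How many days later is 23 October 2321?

May 2321: 31 − 2 = 29 days remain.
Then June (30), July (31), August (31), September (30): 30 + 31 + 31 + 30 = 122 days.
October 1–23, 2321: 23 days.
Total: 29 + 122 + 23 = 174 days.

174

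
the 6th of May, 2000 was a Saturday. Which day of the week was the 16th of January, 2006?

May 6, 2000 → May 6, 2001: 365 days.
May 6, 2001 → May 6, 2002: 365 days.
May 6, 2002 → May 6, 2003: 365 days.
May 6, 2003 → May 6, 2004: 366 days (2004 is a leap year).
May 6, 2004 → May 6, 2005: 365 days.
May 2005: 31 − 6 = 25 days remain.
Then June (30), July (31), August (31), September (30), October (31), November (30), December (31): 30 + 31 + 31 + 30 + 31 + 30 + 31 = 214 days.
January 1–16, 2006: 16 days.
Residual: 255 days.
Total: 2081 days.
2081 mod 7 = 2, so 2 days after Saturday is Monday.

Monday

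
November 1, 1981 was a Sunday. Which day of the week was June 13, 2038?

Day-of-year of November 1, 1981: 305.
Day-of-year of June 13, 2038: 164.
1981 has 365 days, so 365 − 305 = 60 days remain in 1981.
Full years 1982–2037: 42 common + 14 leap = 42×365 + 14×366 = 20454 days.
Total: 60 + 20454 + 164 = 20678 days.
20678 is a multiple of 7, so June 13, 2038 falls on the same weekday: Sunday.

Sunday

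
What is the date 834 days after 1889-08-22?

1891-12-04

Count 834 days after August 22, 1889:
August 22, 1889 → August 22, 1890: 365 days.
August 22, 1890 → August 22, 1891: 365 days.
August 1891: 31 − 22 = 9 days remain.
Then September (30), October (31), November (30): 30 + 31 + 30 = 91 days.
December 1–4, 1891: 4 days.
Residual: 104 days.
Total: 834 days.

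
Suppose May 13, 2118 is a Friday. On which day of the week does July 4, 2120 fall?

May 2118: 31 − 13 = 18 days remain.
Then 25 full months totalling 761 days.
July 1–4, 2120: 4 days.
Total: 18 + 761 + 4 = 783 days.
783 mod 7 = 6, so 6 days after Friday is Thursday.

Thursday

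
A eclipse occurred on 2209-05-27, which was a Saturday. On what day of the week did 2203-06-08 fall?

Wednesday

Count forward from the earlier date (June 8, 2203) to the later (May 27, 2209):
Day-of-year of June 8, 2203: 159.
Day-of-year of May 27, 2209: 147.
2203 has 365 days, so 365 − 159 = 206 days remain in 2203.
Full years: 2204: 366; 2205: 365; 2206: 365; 2207: 365; 2208: 366. Sum = 1827.
Total: 206 + 1827 + 147 = 2180 days.
2180 mod 7 = 3, so 3 days before Saturday is Wednesday.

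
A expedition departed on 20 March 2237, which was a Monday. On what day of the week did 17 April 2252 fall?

Day-of-year of March 20, 2237: 79.
Day-of-year of April 17, 2252: 108.
2237 has 365 days, so 365 − 79 = 286 days remain in 2237.
Full years 2238–2251: 11 common + 3 leap = 11×365 + 3×366 = 5113 days.
Total: 286 + 5113 + 108 = 5507 days.
5507 mod 7 = 5, so 5 days after Monday is Saturday.

Saturday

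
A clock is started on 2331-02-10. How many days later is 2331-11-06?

February 2331: 28 − 10 = 18 days remain (2331 is not a leap year, so February has 28 days).
Then March (31), April (30), May (31), June (30), July (31), August (31), September (30), October (31): 31 + 30 + 31 + 30 + 31 + 31 + 30 + 31 = 245 days.
November 1–6, 2331: 6 days.
Total: 18 + 245 + 6 = 269 days.

269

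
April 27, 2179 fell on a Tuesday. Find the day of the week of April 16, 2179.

Count forward from the earlier date (April 16, 2179) to the later (April 27, 2179):
Within April 2179: 27 − 16 = 11 days.
11 mod 7 = 4, so 4 days before Tuesday is Friday.

Friday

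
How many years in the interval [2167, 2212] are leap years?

11

Years divisible by 4 in [2167, 2212]: 2168, 2172, 2176, 2180, 2184, 2188, 2192, 2196, 2200, 2204, 2208, 2212.
Of these, 2200 is divisible by 100 but not 400, so not leap.
Leap years: 12 − 1 = 11.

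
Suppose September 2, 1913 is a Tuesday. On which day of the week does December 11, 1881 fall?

Sunday

Count forward from the earlier date (December 11, 1881) to the later (September 2, 1913):
Day-of-year of December 11, 1881: 345.
Day-of-year of September 2, 1913: 245.
1881 has 365 days, so 365 − 345 = 20 days remain in 1881.
Full years 1882–1912: 24 common + 7 leap = 24×365 + 7×366 = 11322 days.
Total: 20 + 11322 + 245 = 11587 days.
11587 mod 7 = 2, so 2 days before Tuesday is Sunday.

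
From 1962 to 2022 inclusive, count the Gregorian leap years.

15

Years divisible by 4: 1964, 1968, …, 2020 — 15 in all.
2000 is divisible by 400, so still leap.
No century exceptions apply. Count: 15.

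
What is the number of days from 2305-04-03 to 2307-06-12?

800

April 3, 2305 → April 3, 2306: 365 days.
April 3, 2306 → April 3, 2307: 365 days.
April 2307: 30 − 3 = 27 days remain.
Then May (31): 31 days.
June 1–12, 2307: 12 days.
Residual: 70 days.
Total: 800 days.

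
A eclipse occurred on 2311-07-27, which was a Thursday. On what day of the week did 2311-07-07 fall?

Count forward from the earlier date (July 7, 2311) to the later (July 27, 2311):
Within July 2311: 27 − 7 = 20 days.
20 mod 7 = 6, so 6 days before Thursday is Friday.

Friday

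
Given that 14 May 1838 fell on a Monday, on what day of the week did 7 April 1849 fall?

From May 14, 1838 to May 14, 1848: 10 years, of which 3 contain a Feb 29 — 7×365 + 3×366 = 3653 days.
May 1848: 31 − 14 = 17 days remain.
Then 10 full months totalling 304 days.
April 1–7, 1849: 7 days.
Residual: 328 days.
Total: 3981 days.
3981 mod 7 = 5, so 5 days after Monday is Saturday.

Saturday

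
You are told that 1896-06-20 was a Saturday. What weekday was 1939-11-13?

Day-of-year of June 20, 1896: 172.
Day-of-year of November 13, 1939: 317.
1896 has 366 days, so 366 − 172 = 194 days remain in 1896.
Full years 1897–1938: 33 common + 9 leap = 33×365 + 9×366 = 15339 days.
Total: 194 + 15339 + 317 = 15850 days.
15850 mod 7 = 2, so 2 days after Saturday is Monday.

Monday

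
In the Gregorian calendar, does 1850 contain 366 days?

1850 is not a leap year.

No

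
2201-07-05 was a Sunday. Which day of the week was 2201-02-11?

Wednesday

Count forward from the earlier date (February 11, 2201) to the later (July 5, 2201):
February 2201: 28 − 11 = 17 days remain (2201 is not a leap year, so February has 28 days).
Then March (31), April (30), May (31), June (30): 31 + 30 + 31 + 30 = 122 days.
July 1–5, 2201: 5 days.
Total: 17 + 122 + 5 = 144 days.
144 mod 7 = 4, so 4 days before Sunday is Wednesday.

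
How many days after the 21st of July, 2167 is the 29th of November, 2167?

131

July 2167: 31 − 21 = 10 days remain.
Then August (31), September (30), October (31): 31 + 30 + 31 = 92 days.
November 1–29, 2167: 29 days.
Total: 10 + 92 + 29 = 131 days.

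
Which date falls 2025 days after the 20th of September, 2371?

the 6th of April, 2377

Count 2025 days after September 20, 2371:
Day-of-year of September 20, 2371: 263.
Day-of-year of April 6, 2377: 96.
2371 has 365 days, so 365 − 263 = 102 days remain in 2371.
Full years: 2372: 366; 2373: 365; 2374: 365; 2375: 365; 2376: 366. Sum = 1827.
Total: 102 + 1827 + 96 = 2025 days.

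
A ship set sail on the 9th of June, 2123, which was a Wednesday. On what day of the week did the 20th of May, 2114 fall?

Count forward from the earlier date (May 20, 2114) to the later (June 9, 2123):
Day-of-year of May 20, 2114: 140.
Day-of-year of June 9, 2123: 160.
2114 has 365 days, so 365 − 140 = 225 days remain in 2114.
Full years 2115–2122: 6 common + 2 leap = 6×365 + 2×366 = 2922 days.
Total: 225 + 2922 + 160 = 3307 days.
3307 mod 7 = 3, so 3 days before Wednesday is Sunday.

Sunday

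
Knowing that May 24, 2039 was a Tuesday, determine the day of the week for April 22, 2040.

May 2039: 31 − 24 = 7 days remain.
Then 10 full months totalling 305 days.
April 1–22, 2040: 22 days.
Residual: 334 days.
Total: 334 days.
334 mod 7 = 5, so 5 days after Tuesday is Sunday.

Sunday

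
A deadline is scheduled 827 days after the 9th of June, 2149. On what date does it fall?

the 14th of September, 2151

Count 827 days after June 9, 2149:
Day-of-year of June 9, 2149: 160.
Day-of-year of September 14, 2151: 257.
2149 has 365 days, so 365 − 160 = 205 days remain in 2149.
Full years: 2150: 365. Sum = 365.
Total: 205 + 365 + 257 = 827 days.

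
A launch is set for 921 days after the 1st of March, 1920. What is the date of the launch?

the 8th of September, 1922

Count 921 days after March 1, 1920:
Day-of-year of March 1, 1920: 61.
Day-of-year of September 8, 1922: 251.
1920 has 366 days, so 366 − 61 = 305 days remain in 1920.
Full years: 1921: 365. Sum = 365.
Total: 305 + 365 + 251 = 921 days.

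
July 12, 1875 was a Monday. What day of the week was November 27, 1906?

Tuesday

From July 12, 1875 to July 12, 1906: 31 years, of which 7 contain a Feb 29 — 24×365 + 7×366 = 11322 days.
(1900 is not a leap year (divisible by 100 but not 400).)
July 1906: 31 − 12 = 19 days remain.
Then August (31), September (30), October (31): 31 + 30 + 31 = 92 days.
November 1–27, 1906: 27 days.
Residual: 138 days.
Total: 11460 days.
11460 mod 7 = 1, so 1 day after Monday is Tuesday.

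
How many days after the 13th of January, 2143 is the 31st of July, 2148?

2026

January 13, 2143 → January 13, 2144: 365 days.
January 13, 2144 → January 13, 2145: 366 days (2144 is a leap year).
January 13, 2145 → January 13, 2146: 365 days.
January 13, 2146 → January 13, 2147: 365 days.
January 13, 2147 → January 13, 2148: 365 days.
January 2148: 31 − 13 = 18 days remain.
Then February 2148 (29), March (31), April (30), May (31), June (30): 29 + 31 + 30 + 31 + 30 = 151 days.
July 1–31, 2148: 31 days.
Residual: 200 days.
Total: 2026 days.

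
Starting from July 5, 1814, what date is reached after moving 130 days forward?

November 12, 1814

Count 130 days after July 5, 1814:
July 1814: 31 − 5 = 26 days remain.
Then August (31), September (30), October (31): 31 + 30 + 31 = 92 days.
November 1–12, 1814: 12 days.
Total: 26 + 92 + 12 = 130 days.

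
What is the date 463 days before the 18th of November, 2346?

the 12th of August, 2345

Count 463 days before November 18, 2346:
August 2345: 31 − 12 = 19 days remain.
Then 14 full months totalling 426 days.
November 1–18, 2346: 18 days.
Total: 19 + 426 + 18 = 463 days.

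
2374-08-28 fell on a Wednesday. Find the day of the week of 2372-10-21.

Count forward from the earlier date (October 21, 2372) to the later (August 28, 2374):
October 2372: 31 − 21 = 10 days remain.
Then 21 full months totalling 638 days.
August 1–28, 2374: 28 days.
Total: 10 + 638 + 28 = 676 days.
676 mod 7 = 4, so 4 days before Wednesday is Saturday.

Saturday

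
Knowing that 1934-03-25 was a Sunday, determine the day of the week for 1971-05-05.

Wednesday

From March 25, 1934 to March 25, 1971: 37 years, of which 9 contain a Feb 29 — 28×365 + 9×366 = 13514 days.
March 1971: 31 − 25 = 6 days remain.
Then April (30): 30 days.
May 1–5, 1971: 5 days.
Residual: 41 days.
Total: 13555 days.
13555 mod 7 = 3, so 3 days after Sunday is Wednesday.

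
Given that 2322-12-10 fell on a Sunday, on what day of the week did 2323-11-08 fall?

December 2322: 31 − 10 = 21 days remain.
Then 10 full months totalling 304 days.
November 1–8, 2323: 8 days.
Residual: 333 days.
Total: 333 days.
333 mod 7 = 4, so 4 days after Sunday is Thursday.

Thursday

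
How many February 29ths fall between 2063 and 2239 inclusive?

42

Years divisible by 4: 2064, 2068, …, 2236 — 44 in all.
Of these, 2100, 2200 are divisible by 100 but not 400, so not leap.
Leap years: 44 − 2 = 42.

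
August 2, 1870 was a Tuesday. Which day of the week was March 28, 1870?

Monday

Count forward from the earlier date (March 28, 1870) to the later (August 2, 1870):
March 1870: 31 − 28 = 3 days remain.
Then April (30), May (31), June (30), July (31): 30 + 31 + 30 + 31 = 122 days.
August 1–2, 1870: 2 days.
Total: 3 + 122 + 2 = 127 days.
127 mod 7 = 1, so 1 day before Tuesday is Monday.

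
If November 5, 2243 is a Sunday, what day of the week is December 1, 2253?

Thursday

Day-of-year of November 5, 2243: 309.
Day-of-year of December 1, 2253: 335.
2243 has 365 days, so 365 − 309 = 56 days remain in 2243.
Full years 2244–2252: 6 common + 3 leap = 6×365 + 3×366 = 3288 days.
Total: 56 + 3288 + 335 = 3679 days.
3679 mod 7 = 4, so 4 days after Sunday is Thursday.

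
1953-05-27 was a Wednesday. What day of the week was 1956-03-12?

Monday

Day-of-year of May 27, 1953: 147.
Day-of-year of March 12, 1956: 72.
1953 has 365 days, so 365 − 147 = 218 days remain in 1953.
Full years: 1954: 365; 1955: 365. Sum = 730.
Total: 218 + 730 + 72 = 1020 days.
1020 mod 7 = 5, so 5 days after Wednesday is Monday.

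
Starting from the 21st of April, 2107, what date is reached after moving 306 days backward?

the 19th of June, 2106

Count 306 days before April 21, 2107:
June 2106: 30 − 19 = 11 days remain.
Then 9 full months totalling 274 days.
April 1–21, 2107: 21 days.
Residual: 306 days.
Total: 306 days.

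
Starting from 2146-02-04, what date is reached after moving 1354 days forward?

2149-10-20

Count 1354 days after February 4, 2146:
February 4, 2146 → February 4, 2147: 365 days.
February 4, 2147 → February 4, 2148: 365 days.
February 4, 2148 → February 4, 2149: 366 days (2148 is a leap year).
February 2149: 28 − 4 = 24 days remain (2149 is not a leap year, so February has 28 days).
Then March (31), April (30), May (31), June (30), July (31), August (31), September (30): 31 + 30 + 31 + 30 + 31 + 31 + 30 = 214 days.
October 1–20, 2149: 20 days.
Residual: 258 days.
Total: 1354 days.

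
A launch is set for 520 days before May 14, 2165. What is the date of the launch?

December 11, 2163

Count 520 days before May 14, 2165:
Day-of-year of December 11, 2163: 345.
Day-of-year of May 14, 2165: 134.
2163 has 365 days, so 365 − 345 = 20 days remain in 2163.
Full years: 2164: 366. Sum = 366.
Total: 20 + 366 + 134 = 520 days.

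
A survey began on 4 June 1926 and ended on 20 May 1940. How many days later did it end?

5099

From June 4, 1926 to June 4, 1939: 13 years, of which 3 contain a Feb 29 — 10×365 + 3×366 = 4748 days.
June 1939: 30 − 4 = 26 days remain.
Then 10 full months totalling 305 days.
May 1–20, 1940: 20 days.
Residual: 351 days.
Total: 5099 days.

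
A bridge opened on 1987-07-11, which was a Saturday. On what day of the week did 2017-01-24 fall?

Tuesday

From July 11, 1987 to July 11, 2016: 29 years, of which 8 contain a Feb 29 — 21×365 + 8×366 = 10593 days.
(2000 is a leap year (divisible by 400).)
July 2016: 31 − 11 = 20 days remain.
Then August (31), September (30), October (31), November (30), December (31): 31 + 30 + 31 + 30 + 31 = 153 days.
January 1–24, 2017: 24 days.
Residual: 197 days.
Total: 10790 days.
10790 mod 7 = 3, so 3 days after Saturday is Tuesday.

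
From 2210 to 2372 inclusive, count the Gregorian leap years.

40

Years divisible by 4: 2212, 2216, …, 2372 — 41 in all.
Of these, 2300 is divisible by 100 but not 400, so not leap.
Leap years: 41 − 1 = 40.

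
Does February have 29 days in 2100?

No

2100 is not a leap year (divisible by 100 but not 400).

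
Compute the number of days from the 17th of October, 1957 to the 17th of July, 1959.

638

Day-of-year of October 17, 1957: 290.
Day-of-year of July 17, 1959: 198.
1957 has 365 days, so 365 − 290 = 75 days remain in 1957.
Full years: 1958: 365. Sum = 365.
Total: 75 + 365 + 198 = 638 days.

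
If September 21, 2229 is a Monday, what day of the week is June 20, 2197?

Count forward from the earlier date (June 20, 2197) to the later (September 21, 2229):
From June 20, 2197 to June 20, 2229: 32 years, of which 7 contain a Feb 29 — 25×365 + 7×366 = 11687 days.
(2200 is not a leap year (divisible by 100 but not 400).)
June 2229: 30 − 20 = 10 days remain.
Then July (31), August (31): 31 + 31 = 62 days.
September 1–21, 2229: 21 days.
Residual: 93 days.
Total: 11780 days.
11780 mod 7 = 6, so 6 days before Monday is Tuesday.

Tuesday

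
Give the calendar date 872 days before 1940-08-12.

1938-03-24

Count 872 days before August 12, 1940:
March 24, 1938 → March 24, 1939: 365 days.
March 24, 1939 → March 24, 1940: 366 days (1940 is a leap year).
March 1940: 31 − 24 = 7 days remain.
Then April (30), May (31), June (30), July (31): 30 + 31 + 30 + 31 = 122 days.
August 1–12, 1940: 12 days.
Residual: 141 days.
Total: 872 days.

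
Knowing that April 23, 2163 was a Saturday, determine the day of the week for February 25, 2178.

Wednesday

From April 23, 2163 to April 23, 2177: 14 years, of which 4 contain a Feb 29 — 10×365 + 4×366 = 5114 days.
April 2177: 30 − 23 = 7 days remain.
Then 9 full months totalling 276 days.
February 1–25, 2178: 25 days (2178 is not a leap year).
Residual: 308 days.
Total: 5422 days.
5422 mod 7 = 4, so 4 days after Saturday is Wednesday.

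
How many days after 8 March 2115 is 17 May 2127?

4453

From March 8, 2115 to March 8, 2127: 12 years, of which 3 contain a Feb 29 — 9×365 + 3×366 = 4383 days.
March 2127: 31 − 8 = 23 days remain.
Then April (30): 30 days.
May 1–17, 2127: 17 days.
Residual: 70 days.
Total: 4453 days.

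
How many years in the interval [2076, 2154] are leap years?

19

Years divisible by 4: 2076, 2080, …, 2152 — 20 in all.
Of these, 2100 is divisible by 100 but not 400, so not leap.
Leap years: 20 − 1 = 19.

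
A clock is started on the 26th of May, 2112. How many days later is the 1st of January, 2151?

14099

From May 26, 2112 to May 26, 2150: 38 years, of which 9 contain a Feb 29 — 29×365 + 9×366 = 13879 days.
May 2150: 31 − 26 = 5 days remain.
Then June (30), July (31), August (31), September (30), October (31), November (30), December (31): 30 + 31 + 31 + 30 + 31 + 30 + 31 = 214 days.
January 1, 2151: 1 day.
Residual: 220 days.
Total: 14099 days.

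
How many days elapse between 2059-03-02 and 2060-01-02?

306

Day-of-year of March 2, 2059: 61.
Day-of-year of January 2, 2060: 2.
2059 has 365 days, so 365 − 61 = 304 days remain in 2059.
Total: 304 + 2 = 306 days.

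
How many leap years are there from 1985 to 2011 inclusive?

Years divisible by 4 in [1985, 2011]: 1988, 1992, 1996, 2000, 2004, 2008.
2000 is divisible by 400, so still leap.
No century exceptions apply. Count: 6.

6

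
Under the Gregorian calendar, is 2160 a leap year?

2160 is a leap year.

Yes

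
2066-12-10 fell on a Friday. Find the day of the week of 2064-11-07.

Count forward from the earlier date (November 7, 2064) to the later (December 10, 2066):
Day-of-year of November 7, 2064: 312.
Day-of-year of December 10, 2066: 344.
2064 has 366 days, so 366 − 312 = 54 days remain in 2064.
Full years: 2065: 365. Sum = 365.
Total: 54 + 365 + 344 = 763 days.
763 is a multiple of 7, so 2064-11-07 falls on the same weekday: Friday.

Friday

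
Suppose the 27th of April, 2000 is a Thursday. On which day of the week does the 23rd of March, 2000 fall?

Thursday

Count forward from the earlier date (March 23, 2000) to the later (April 27, 2000):
March 2000: 31 − 23 = 8 days remain.
April 1–27, 2000: 27 days.
Total: 8 + 27 = 35 days.
35 is a multiple of 7, so the 23rd of March, 2000 falls on the same weekday: Thursday.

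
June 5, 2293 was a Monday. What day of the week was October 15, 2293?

June 2293: 30 − 5 = 25 days remain.
Then July (31), August (31), September (30): 31 + 31 + 30 = 92 days.
October 1–15, 2293: 15 days.
Total: 25 + 92 + 15 = 132 days.
132 mod 7 = 6, so 6 days after Monday is Sunday.

Sunday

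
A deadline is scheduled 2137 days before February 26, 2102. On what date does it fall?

April 20, 2096

Count 2137 days before February 26, 2102:
Day-of-year of April 20, 2096: 111.
Day-of-year of February 26, 2102: 57.
2096 has 366 days, so 366 − 111 = 255 days remain in 2096.
Full years: 2097: 365; 2098: 365; 2099: 365; 2100: 365; 2101: 365. Sum = 1825.
Total: 255 + 1825 + 57 = 2137 days.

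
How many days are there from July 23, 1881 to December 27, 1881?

157

July 1881: 31 − 23 = 8 days remain.
Then August (31), September (30), October (31), November (30): 31 + 30 + 31 + 30 = 122 days.
December 1–27, 1881: 27 days.
Total: 8 + 122 + 27 = 157 days.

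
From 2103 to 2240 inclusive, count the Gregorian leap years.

Years divisible by 4: 2104, 2108, …, 2240 — 35 in all.
Of these, 2200 is divisible by 100 but not 400, so not leap.
Leap years: 35 − 1 = 34.

34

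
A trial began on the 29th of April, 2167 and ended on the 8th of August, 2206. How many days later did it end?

Day-of-year of April 29, 2167: 119.
Day-of-year of August 8, 2206: 220.
2167 has 365 days, so 365 − 119 = 246 days remain in 2167.
Full years 2168–2205: 29 common + 9 leap = 29×365 + 9×366 = 13879 days.
Total: 246 + 13879 + 220 = 14345 days.

14345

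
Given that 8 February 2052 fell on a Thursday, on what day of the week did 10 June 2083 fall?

From February 8, 2052 to February 8, 2083: 31 years, of which 8 contain a Feb 29 — 23×365 + 8×366 = 11323 days.
February 2083: 28 − 8 = 20 days remain (2083 is not a leap year, so February has 28 days).
Then March (31), April (30), May (31): 31 + 30 + 31 = 92 days.
June 1–10, 2083: 10 days.
Residual: 122 days.
Total: 11445 days.
11445 is a multiple of 7, so 10 June 2083 falls on the same weekday: Thursday.

Thursday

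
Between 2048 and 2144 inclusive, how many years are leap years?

24

Years divisible by 4: 2048, 2052, …, 2144 — 25 in all.
Of these, 2100 is divisible by 100 but not 400, so not leap.
Leap years: 25 − 1 = 24.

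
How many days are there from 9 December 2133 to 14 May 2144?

3809

Day-of-year of December 9, 2133: 343.
Day-of-year of May 14, 2144: 135.
2133 has 365 days, so 365 − 343 = 22 days remain in 2133.
Full years 2134–2143: 8 common + 2 leap = 8×365 + 2×366 = 3652 days.
Total: 22 + 3652 + 135 = 3809 days.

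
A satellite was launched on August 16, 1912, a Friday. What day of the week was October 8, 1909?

Friday

Count forward from the earlier date (October 8, 1909) to the later (August 16, 1912):
October 8, 1909 → October 8, 1910: 365 days.
October 8, 1910 → October 8, 1911: 365 days.
October 1911: 31 − 8 = 23 days remain.
Then 9 full months totalling 274 days.
August 1–16, 1912: 16 days.
Residual: 313 days.
Total: 1043 days.
1043 is a multiple of 7, so October 8, 1909 falls on the same weekday: Friday.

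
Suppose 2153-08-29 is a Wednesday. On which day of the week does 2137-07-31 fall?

Count forward from the earlier date (July 31, 2137) to the later (August 29, 2153):
From July 31, 2137 to July 31, 2153: 16 years, of which 4 contain a Feb 29 — 12×365 + 4×366 = 5844 days.
July 2153: 31 − 31 = 0 days remain.
August 1–29, 2153: 29 days.
Residual: 29 days.
Total: 5873 days.
5873 is a multiple of 7, so 2137-07-31 falls on the same weekday: Wednesday.

Wednesday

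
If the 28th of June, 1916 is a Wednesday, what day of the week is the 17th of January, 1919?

June 28, 1916 → June 28, 1917: 365 days.
June 28, 1917 → June 28, 1918: 365 days.
June 1918: 30 − 28 = 2 days remain.
Then July (31), August (31), September (30), October (31), November (30), December (31): 31 + 31 + 30 + 31 + 30 + 31 = 184 days.
January 1–17, 1919: 17 days.
Residual: 203 days.
Total: 933 days.
933 mod 7 = 2, so 2 days after Wednesday is Friday.

Friday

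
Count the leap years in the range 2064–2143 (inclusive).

19

Years divisible by 4: 2064, 2068, …, 2140 — 20 in all.
Of these, 2100 is divisible by 100 but not 400, so not leap.
Leap years: 20 − 1 = 19.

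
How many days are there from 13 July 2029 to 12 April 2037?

2830

Day-of-year of July 13, 2029: 194.
Day-of-year of April 12, 2037: 102.
2029 has 365 days, so 365 − 194 = 171 days remain in 2029.
Full years 2030–2036: 5 common + 2 leap = 5×365 + 2×366 = 2557 days.
Total: 171 + 2557 + 102 = 2830 days.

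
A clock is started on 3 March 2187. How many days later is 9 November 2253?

Day-of-year of March 3, 2187: 62.
Day-of-year of November 9, 2253: 313.
2187 has 365 days, so 365 − 62 = 303 days remain in 2187.
Full years 2188–2252: 49 common + 16 leap = 49×365 + 16×366 = 23741 days.
Total: 303 + 23741 + 313 = 24357 days.

24357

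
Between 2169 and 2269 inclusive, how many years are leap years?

Years divisible by 4: 2172, 2176, …, 2268 — 25 in all.
Of these, 2200 is divisible by 100 but not 400, so not leap.
Leap years: 25 − 1 = 24.

24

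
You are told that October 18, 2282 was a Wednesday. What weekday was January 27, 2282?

Count forward from the earlier date (January 27, 2282) to the later (October 18, 2282):
January 2282: 31 − 27 = 4 days remain.
Then February 2282 (28), March (31), April (30), May (31), June (30), July (31), August (31), September (30): 28 + 31 + 30 + 31 + 30 + 31 + 31 + 30 = 242 days.
October 1–18, 2282: 18 days.
Total: 4 + 242 + 18 = 264 days.
264 mod 7 = 5, so 5 days before Wednesday is Friday.

Friday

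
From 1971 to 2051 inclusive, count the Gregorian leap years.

Years divisible by 4: 1972, 1976, …, 2048 — 20 in all.
2000 is divisible by 400, so still leap.
No century exceptions apply. Count: 20.

20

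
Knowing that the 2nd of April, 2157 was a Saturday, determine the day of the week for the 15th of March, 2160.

April 2, 2157 → April 2, 2158: 365 days.
April 2, 2158 → April 2, 2159: 365 days.
April 2159: 30 − 2 = 28 days remain.
Then 10 full months totalling 305 days.
March 1–15, 2160: 15 days.
Residual: 348 days.
Total: 1078 days.
1078 is a multiple of 7, so the 15th of March, 2160 falls on the same weekday: Saturday.

Saturday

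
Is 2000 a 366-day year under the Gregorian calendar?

Yes

2000 is a leap year (divisible by 400).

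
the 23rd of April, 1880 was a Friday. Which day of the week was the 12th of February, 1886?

April 23, 1880 → April 23, 1881: 365 days.
April 23, 1881 → April 23, 1882: 365 days.
April 23, 1882 → April 23, 1883: 365 days.
April 23, 1883 → April 23, 1884: 366 days (1884 is a leap year).
April 23, 1884 → April 23, 1885: 365 days.
April 1885: 30 − 23 = 7 days remain.
Then 9 full months totalling 276 days.
February 1–12, 1886: 12 days (1886 is not a leap year).
Residual: 295 days.
Total: 2121 days.
2121 is a multiple of 7, so the 12th of February, 1886 falls on the same weekday: Friday.

Friday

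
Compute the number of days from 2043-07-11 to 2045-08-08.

759

July 11, 2043 → July 11, 2044: 366 days (2044 is a leap year).
July 11, 2044 → July 11, 2045: 365 days.
July 2045: 31 − 11 = 20 days remain.
August 1–8, 2045: 8 days.
Residual: 28 days.
Total: 759 days.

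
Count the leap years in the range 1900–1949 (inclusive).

Years divisible by 4: 1900, 1904, …, 1948 — 13 in all.
Of these, 1900 is divisible by 100 but not 400, so not leap.
Leap years: 13 − 1 = 12.

12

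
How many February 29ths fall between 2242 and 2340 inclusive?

24

Years divisible by 4: 2244, 2248, …, 2340 — 25 in all.
Of these, 2300 is divisible by 100 but not 400, so not leap.
Leap years: 25 − 1 = 24.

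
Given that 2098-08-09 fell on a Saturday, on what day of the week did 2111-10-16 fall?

From August 9, 2098 to August 9, 2111: 13 years, of which 2 contain a Feb 29 — 11×365 + 2×366 = 4747 days.
(2100 is not a leap year (divisible by 100 but not 400).)
August 2111: 31 − 9 = 22 days remain.
Then September (30): 30 days.
October 1–16, 2111: 16 days.
Residual: 68 days.
Total: 4815 days.
4815 mod 7 = 6, so 6 days after Saturday is Friday.

Friday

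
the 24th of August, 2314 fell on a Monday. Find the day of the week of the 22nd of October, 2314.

August 2314: 31 − 24 = 7 days remain.
Then September (30): 30 days.
October 1–22, 2314: 22 days.
Total: 7 + 30 + 22 = 59 days.
59 mod 7 = 3, so 3 days after Monday is Thursday.

Thursday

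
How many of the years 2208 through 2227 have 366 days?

Years divisible by 4 in [2208, 2227]: 2208, 2212, 2216, 2220, 2224.
No century exceptions apply. Count: 5.

5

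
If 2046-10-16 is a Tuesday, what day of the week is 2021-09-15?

Wednesday

Count forward from the earlier date (September 15, 2021) to the later (October 16, 2046):
Day-of-year of September 15, 2021: 258.
Day-of-year of October 16, 2046: 289.
2021 has 365 days, so 365 − 258 = 107 days remain in 2021.
Full years 2022–2045: 18 common + 6 leap = 18×365 + 6×366 = 8766 days.
Total: 107 + 8766 + 289 = 9162 days.
9162 mod 7 = 6, so 6 days before Tuesday is Wednesday.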